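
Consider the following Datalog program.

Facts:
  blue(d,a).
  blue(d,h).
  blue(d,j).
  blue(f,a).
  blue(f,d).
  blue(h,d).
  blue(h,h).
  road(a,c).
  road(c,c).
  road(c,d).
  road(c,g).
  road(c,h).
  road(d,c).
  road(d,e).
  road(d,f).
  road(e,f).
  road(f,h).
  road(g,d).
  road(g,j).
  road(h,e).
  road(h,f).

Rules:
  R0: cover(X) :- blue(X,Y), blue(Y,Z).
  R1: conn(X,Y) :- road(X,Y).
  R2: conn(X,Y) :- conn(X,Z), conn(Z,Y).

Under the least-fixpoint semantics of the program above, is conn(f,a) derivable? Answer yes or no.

round 1: derive conn(a,c) via R1 from road(a,c)
round 1: derive conn(c,c) via R1 from road(c,c)
round 1: derive conn(c,d) via R1 from road(c,d)
round 1: derive conn(c,g) via R1 from road(c,g)
round 1: derive conn(c,h) via R1 from road(c,h)
round 1: derive conn(d,c) via R1 from road(d,c)
round 1: derive conn(d,e) via R1 from road(d,e)
round 1: derive conn(d,f) via R1 from road(d,f)
round 1: derive conn(e,f) via R1 from road(e,f)
round 1: derive conn(f,h) via R1 from road(f,h)
round 1: derive conn(g,d) via R1 from road(g,d)
round 1: derive conn(g,j) via R1 from road(g,j)
round 1: derive conn(h,e) via R1 from road(h,e)
round 1: derive conn(h,f) via R1 from road(h,f)
round 2: derive conn(a,d) via R2 from conn(a,c), conn(c,d)
round 2: derive conn(a,g) via R2 from conn(a,c), conn(c,g)
round 2: derive conn(a,h) via R2 from conn(a,c), conn(c,h)
round 2: derive conn(c,e) via R2 from conn(c,d), conn(d,e)
round 2: derive conn(c,f) via R2 from conn(c,d), conn(d,f)
round 2: derive conn(c,j) via R2 from conn(c,g), conn(g,j)
round 2: derive conn(d,d) via R2 from conn(d,c), conn(c,d)
round 2: derive conn(d,g) via R2 from conn(d,c), conn(c,g)
round 2: derive conn(d,h) via R2 from conn(d,c), conn(c,h)
round 2: derive conn(e,h) via R2 from conn(e,f), conn(f,h)
round 2: derive conn(f,e) via R2 from conn(f,h), conn(h,e)
round 2: derive conn(f,f) via R2 from conn(f,h), conn(h,f)
round 2: derive conn(g,c) via R2 from conn(g,d), conn(d,c)
round 2: derive conn(g,e) via R2 from conn(g,d), conn(d,e)
round 2: derive conn(g,f) via R2 from conn(g,d), conn(d,f)
round 2: derive conn(h,h) via R2 from conn(h,f), conn(f,h)
round 3: derive conn(a,e) via R2 from conn(a,c), conn(c,e)
round 3: derive conn(a,f) via R2 from conn(a,c), conn(c,f)
round 3: derive conn(a,j) via R2 from conn(a,c), conn(c,j)
round 3: derive conn(d,j) via R2 from conn(d,c), conn(c,j)
round 3: derive conn(e,e) via R2 from conn(e,f), conn(f,e)
round 3: derive conn(g,g) via R2 from conn(g,c), conn(c,g)
round 3: derive conn(g,h) via R2 from conn(g,c), conn(c,h)

no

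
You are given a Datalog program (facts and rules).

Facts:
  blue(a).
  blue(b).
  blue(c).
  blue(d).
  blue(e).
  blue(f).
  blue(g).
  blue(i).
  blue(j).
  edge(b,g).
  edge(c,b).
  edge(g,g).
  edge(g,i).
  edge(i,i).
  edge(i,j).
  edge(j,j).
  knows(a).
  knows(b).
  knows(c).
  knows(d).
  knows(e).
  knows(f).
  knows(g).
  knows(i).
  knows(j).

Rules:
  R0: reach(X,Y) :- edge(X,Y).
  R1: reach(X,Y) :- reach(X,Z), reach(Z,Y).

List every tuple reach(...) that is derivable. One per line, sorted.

reach(b,g)
reach(b,i)
reach(b,j)
reach(c,b)
reach(c,g)
reach(c,i)
reach(c,j)
reach(g,g)
reach(g,i)
reach(g,j)
reach(i,i)
reach(i,j)
reach(j,j)

round 1: derive reach(b,g) via R0 from edge(b,g)
round 1: derive reach(c,b) via R0 from edge(c,b)
round 1: derive reach(g,g) via R0 from edge(g,g)
round 1: derive reach(g,i) via R0 from edge(g,i)
round 1: derive reach(i,i) via R0 from edge(i,i)
round 1: derive reach(i,j) via R0 from edge(i,j)
round 1: derive reach(j,j) via R0 from edge(j,j)
round 2: derive reach(b,i) via R1 from reach(b,g), reach(g,i)
round 2: derive reach(c,g) via R1 from reach(c,b), reach(b,g)
round 2: derive reach(g,j) via R1 from reach(g,i), reach(i,j)
round 3: derive reach(b,j) via R1 from reach(b,g), reach(g,j)
round 3: derive reach(c,i) via R1 from reach(c,b), reach(b,i)
round 3: derive reach(c,j) via R1 from reach(c,g), reach(g,j)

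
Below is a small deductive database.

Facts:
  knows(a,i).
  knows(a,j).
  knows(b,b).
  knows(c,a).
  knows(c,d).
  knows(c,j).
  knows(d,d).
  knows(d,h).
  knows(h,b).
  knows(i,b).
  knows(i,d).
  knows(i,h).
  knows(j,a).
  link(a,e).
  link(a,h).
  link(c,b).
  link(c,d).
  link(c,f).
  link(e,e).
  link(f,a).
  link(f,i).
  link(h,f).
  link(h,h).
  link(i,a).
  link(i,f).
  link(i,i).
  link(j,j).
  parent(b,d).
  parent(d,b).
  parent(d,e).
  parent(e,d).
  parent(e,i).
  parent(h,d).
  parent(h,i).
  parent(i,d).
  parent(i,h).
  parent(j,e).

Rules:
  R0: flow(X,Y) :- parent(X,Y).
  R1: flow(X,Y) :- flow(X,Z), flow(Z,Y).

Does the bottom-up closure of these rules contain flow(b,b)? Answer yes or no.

round 1: derive flow(b,d) via R0 from parent(b,d)
round 1: derive flow(d,b) via R0 from parent(d,b)
round 1: derive flow(d,e) via R0 from parent(d,e)
round 1: derive flow(e,d) via R0 from parent(e,d)
round 1: derive flow(e,i) via R0 from parent(e,i)
round 1: derive flow(h,d) via R0 from parent(h,d)
round 1: derive flow(h,i) via R0 from parent(h,i)
round 1: derive flow(i,d) via R0 from parent(i,d)
round 1: derive flow(i,h) via R0 from parent(i,h)
round 1: derive flow(j,e) via R0 from parent(j,e)
round 2: derive flow(b,b) via R1 from flow(b,d), flow(d,b)
round 2: derive flow(b,e) via R1 from flow(b,d), flow(d,e)
round 2: derive flow(d,d) via R1 from flow(d,b), flow(b,d)
round 2: derive flow(d,i) via R1 from flow(d,e), flow(e,i)
round 2: derive flow(e,b) via R1 from flow(e,d), flow(d,b)
round 2: derive flow(e,e) via R1 from flow(e,d), flow(d,e)
round 2: derive flow(e,h) via R1 from flow(e,i), flow(i,h)
round 2: derive flow(h,b) via R1 from flow(h,d), flow(d,b)
round 2: derive flow(h,e) via R1 from flow(h,d), flow(d,e)
round 2: derive flow(h,h) via R1 from flow(h,i), flow(i,h)
round 2: derive flow(i,b) via R1 from flow(i,d), flow(d,b)
round 2: derive flow(i,e) via R1 from flow(i,d), flow(d,e)
round 2: derive flow(i,i) via R1 from flow(i,h), flow(h,i)
round 2: derive flow(j,d) via R1 from flow(j,e), flow(e,d)
round 2: derive flow(j,i) via R1 from flow(j,e), flow(e,i)
round 3: derive flow(b,h) via R1 from flow(b,e), flow(e,h)
round 3: derive flow(b,i) via R1 from flow(b,d), flow(d,i)
round 3: derive flow(d,h) via R1 from flow(d,e), flow(e,h)
round 3: derive flow(j,b) via R1 from flow(j,d), flow(d,b)
round 3: derive flow(j,h) via R1 from flow(j,e), flow(e,h)

yes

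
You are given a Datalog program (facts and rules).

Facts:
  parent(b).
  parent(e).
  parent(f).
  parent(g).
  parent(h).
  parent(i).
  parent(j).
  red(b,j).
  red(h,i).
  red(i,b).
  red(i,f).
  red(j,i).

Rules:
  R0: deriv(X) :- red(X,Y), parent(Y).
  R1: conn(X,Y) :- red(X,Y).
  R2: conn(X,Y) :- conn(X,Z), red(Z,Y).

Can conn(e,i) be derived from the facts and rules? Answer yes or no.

round 1: derive conn(b,j) via R1 from red(b,j)
round 1: derive conn(h,i) via R1 from red(h,i)
round 1: derive conn(i,b) via R1 from red(i,b)
round 1: derive conn(i,f) via R1 from red(i,f)
round 1: derive conn(j,i) via R1 from red(j,i)
round 2: derive conn(b,i) via R2 from conn(b,j), red(j,i)
round 2: derive conn(h,b) via R2 from conn(h,i), red(i,b)
round 2: derive conn(h,f) via R2 from conn(h,i), red(i,f)
round 2: derive conn(i,j) via R2 from conn(i,b), red(b,j)
round 2: derive conn(j,b) via R2 from conn(j,i), red(i,b)
round 2: derive conn(j,f) via R2 from conn(j,i), red(i,f)
round 3: derive conn(b,b) via R2 from conn(b,i), red(i,b)
round 3: derive conn(b,f) via R2 from conn(b,i), red(i,f)
round 3: derive conn(h,j) via R2 from conn(h,b), red(b,j)
round 3: derive conn(i,i) via R2 from conn(i,j), red(j,i)
round 3: derive conn(j,j) via R2 from conn(j,b), red(b,j)

no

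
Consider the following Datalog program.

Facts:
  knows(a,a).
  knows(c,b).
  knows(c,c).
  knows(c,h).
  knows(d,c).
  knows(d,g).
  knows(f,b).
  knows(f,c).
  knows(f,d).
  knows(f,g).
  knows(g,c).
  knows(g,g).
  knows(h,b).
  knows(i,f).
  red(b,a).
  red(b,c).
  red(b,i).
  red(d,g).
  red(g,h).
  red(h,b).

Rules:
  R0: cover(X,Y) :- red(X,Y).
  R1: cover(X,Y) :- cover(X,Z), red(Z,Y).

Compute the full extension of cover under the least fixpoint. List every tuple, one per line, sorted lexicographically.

round 1: derive cover(b,a) via R0 from red(b,a)
round 1: derive cover(b,c) via R0 from red(b,c)
round 1: derive cover(b,i) via R0 from red(b,i)
round 1: derive cover(d,g) via R0 from red(d,g)
round 1: derive cover(g,h) via R0 from red(g,h)
round 1: derive cover(h,b) via R0 from red(h,b)
round 2: derive cover(d,h) via R1 from cover(d,g), red(g,h)
round 2: derive cover(g,b) via R1 from cover(g,h), red(h,b)
round 2: derive cover(h,a) via R1 from cover(h,b), red(b,a)
round 2: derive cover(h,c) via R1 from cover(h,b), red(b,c)
round 2: derive cover(h,i) via R1 from cover(h,b), red(b,i)
round 3: derive cover(d,b) via R1 from cover(d,h), red(h,b)
round 3: derive cover(g,a) via R1 from cover(g,b), red(b,a)
round 3: derive cover(g,c) via R1 from cover(g,b), red(b,c)
round 3: derive cover(g,i) via R1 from cover(g,b), red(b,i)
round 4: derive cover(d,a) via R1 from cover(d,b), red(b,a)
round 4: derive cover(d,c) via R1 from cover(d,b), red(b,c)
round 4: derive cover(d,i) via R1 from cover(d,b), red(b,i)

cover(b,a)
cover(b,c)
cover(b,i)
cover(d,a)
cover(d,b)
cover(d,c)
cover(d,g)
cover(d,h)
cover(d,i)
cover(g,a)
cover(g,b)
cover(g,c)
cover(g,h)
cover(g,i)
cover(h,a)
cover(h,b)
cover(h,c)
cover(h,i)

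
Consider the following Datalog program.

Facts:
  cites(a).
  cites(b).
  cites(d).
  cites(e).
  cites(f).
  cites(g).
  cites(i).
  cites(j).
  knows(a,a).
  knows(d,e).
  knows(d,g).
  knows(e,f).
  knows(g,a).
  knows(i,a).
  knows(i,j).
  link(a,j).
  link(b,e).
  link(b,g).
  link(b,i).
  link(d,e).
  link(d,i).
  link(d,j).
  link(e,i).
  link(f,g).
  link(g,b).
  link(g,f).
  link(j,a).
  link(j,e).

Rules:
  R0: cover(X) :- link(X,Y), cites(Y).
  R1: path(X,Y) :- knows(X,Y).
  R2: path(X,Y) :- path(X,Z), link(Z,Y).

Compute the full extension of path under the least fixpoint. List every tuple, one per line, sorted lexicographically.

path(a,a)
path(a,e)
path(a,i)
path(a,j)
path(d,b)
path(d,e)
path(d,f)
path(d,g)
path(d,i)
path(e,b)
path(e,e)
path(e,f)
path(e,g)
path(e,i)
path(g,a)
path(g,e)
path(g,i)
path(g,j)
path(i,a)
path(i,e)
path(i,i)
path(i,j)

round 1: derive path(a,a) via R1 from knows(a,a)
round 1: derive path(d,e) via R1 from knows(d,e)
round 1: derive path(d,g) via R1 from knows(d,g)
round 1: derive path(e,f) via R1 from knows(e,f)
round 1: derive path(g,a) via R1 from knows(g,a)
round 1: derive path(i,a) via R1 from knows(i,a)
round 1: derive path(i,j) via R1 from knows(i,j)
round 2: derive path(a,j) via R2 from path(a,a), link(a,j)
round 2: derive path(d,b) via R2 from path(d,g), link(g,b)
round 2: derive path(d,f) via R2 from path(d,g), link(g,f)
round 2: derive path(d,i) via R2 from path(d,e), link(e,i)
round 2: derive path(e,g) via R2 from path(e,f), link(f,g)
round 2: derive path(g,j) via R2 from path(g,a), link(a,j)
round 2: derive path(i,e) via R2 from path(i,j), link(j,e)
round 3: derive path(a,e) via R2 from path(a,j), link(j,e)
round 3: derive path(e,b) via R2 from path(e,g), link(g,b)
round 3: derive path(g,e) via R2 from path(g,j), link(j,e)
round 3: derive path(i,i) via R2 from path(i,e), link(e,i)
round 4: derive path(a,i) via R2 from path(a,e), link(e,i)
round 4: derive path(e,e) via R2 from path(e,b), link(b,e)
round 4: derive path(e,i) via R2 from path(e,b), link(b,i)
round 4: derive path(g,i) via R2 from path(g,e), link(e,i)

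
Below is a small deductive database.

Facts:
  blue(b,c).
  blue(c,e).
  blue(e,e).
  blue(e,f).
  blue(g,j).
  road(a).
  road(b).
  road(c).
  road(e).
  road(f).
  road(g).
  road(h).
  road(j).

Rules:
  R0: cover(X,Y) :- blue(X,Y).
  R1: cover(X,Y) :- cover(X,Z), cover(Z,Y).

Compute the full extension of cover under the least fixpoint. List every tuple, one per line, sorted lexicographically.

round 1: derive cover(b,c) via R0 from blue(b,c)
round 1: derive cover(c,e) via R0 from blue(c,e)
round 1: derive cover(e,e) via R0 from blue(e,e)
round 1: derive cover(e,f) via R0 from blue(e,f)
round 1: derive cover(g,j) via R0 from blue(g,j)
round 2: derive cover(b,e) via R1 from cover(b,c), cover(c,e)
round 2: derive cover(c,f) via R1 from cover(c,e), cover(e,f)
round 3: derive cover(b,f) via R1 from cover(b,c), cover(c,f)

cover(b,c)
cover(b,e)
cover(b,f)
cover(c,e)
cover(c,f)
cover(e,e)
cover(e,f)
cover(g,j)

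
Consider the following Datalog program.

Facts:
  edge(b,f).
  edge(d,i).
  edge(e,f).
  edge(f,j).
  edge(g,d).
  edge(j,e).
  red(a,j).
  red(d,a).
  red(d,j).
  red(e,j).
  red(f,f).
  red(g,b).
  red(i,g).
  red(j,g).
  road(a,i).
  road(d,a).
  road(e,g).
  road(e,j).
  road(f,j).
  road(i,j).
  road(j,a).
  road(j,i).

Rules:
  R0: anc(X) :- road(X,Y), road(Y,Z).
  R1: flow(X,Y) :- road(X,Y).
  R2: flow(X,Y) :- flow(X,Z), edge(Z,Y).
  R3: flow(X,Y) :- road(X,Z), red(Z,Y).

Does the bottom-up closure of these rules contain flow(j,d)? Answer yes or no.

round 1: derive flow(a,i) via R1 from road(a,i)
round 1: derive flow(d,a) via R1 from road(d,a)
round 1: derive flow(e,g) via R1 from road(e,g)
round 1: derive flow(e,j) via R1 from road(e,j)
round 1: derive flow(f,j) via R1 from road(f,j)
round 1: derive flow(i,j) via R1 from road(i,j)
round 1: derive flow(j,a) via R1 from road(j,a)
round 1: derive flow(j,i) via R1 from road(j,i)
round 1: derive flow(a,g) via R3 from road(a,i), red(i,g)
round 1: derive flow(d,j) via R3 from road(d,a), red(a,j)
round 1: derive flow(e,b) via R3 from road(e,g), red(g,b)
round 1: derive flow(f,g) via R3 from road(f,j), red(j,g)
round 1: derive flow(i,g) via R3 from road(i,j), red(j,g)
round 1: derive flow(j,g) via R3 from road(j,i), red(i,g)
round 1: derive flow(j,j) via R3 from road(j,a), red(a,j)
round 2: derive flow(a,d) via R2 from flow(a,g), edge(g,d)
round 2: derive flow(d,e) via R2 from flow(d,j), edge(j,e)
round 2: derive flow(e,d) via R2 from flow(e,g), edge(g,d)
round 2: derive flow(e,e) via R2 from flow(e,j), edge(j,e)
round 2: derive flow(e,f) via R2 from flow(e,b), edge(b,f)
round 2: derive flow(f,d) via R2 from flow(f,g), edge(g,d)
round 2: derive flow(f,e) via R2 from flow(f,j), edge(j,e)
round 2: derive flow(i,d) via R2 from flow(i,g), edge(g,d)
round 2: derive flow(i,e) via R2 from flow(i,j), edge(j,e)
round 2: derive flow(j,d) via R2 from flow(j,g), edge(g,d)
round 2: derive flow(j,e) via R2 from flow(j,j), edge(j,e)
round 3: derive flow(d,f) via R2 from flow(d,e), edge(e,f)
round 3: derive flow(e,i) via R2 from flow(e,d), edge(d,i)
round 3: derive flow(f,f) via R2 from flow(f,e), edge(e,f)
round 3: derive flow(f,i) via R2 from flow(f,d), edge(d,i)
round 3: derive flow(i,f) via R2 from flow(i,e), edge(e,f)
round 3: derive flow(i,i) via R2 from flow(i,d), edge(d,i)
round 3: derive flow(j,f) via R2 from flow(j,e), edge(e,f)

yes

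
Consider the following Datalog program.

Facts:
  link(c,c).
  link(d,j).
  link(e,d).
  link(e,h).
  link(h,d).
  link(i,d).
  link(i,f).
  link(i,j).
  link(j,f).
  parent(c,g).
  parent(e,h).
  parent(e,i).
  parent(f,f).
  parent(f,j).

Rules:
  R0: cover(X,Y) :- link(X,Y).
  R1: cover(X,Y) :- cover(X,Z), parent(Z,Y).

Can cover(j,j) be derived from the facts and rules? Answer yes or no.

round 1: derive cover(c,c) via R0 from link(c,c)
round 1: derive cover(d,j) via R0 from link(d,j)
round 1: derive cover(e,d) via R0 from link(e,d)
round 1: derive cover(e,h) via R0 from link(e,h)
round 1: derive cover(h,d) via R0 from link(h,d)
round 1: derive cover(i,d) via R0 from link(i,d)
round 1: derive cover(i,f) via R0 from link(i,f)
round 1: derive cover(i,j) via R0 from link(i,j)
round 1: derive cover(j,f) via R0 from link(j,f)
round 2: derive cover(c,g) via R1 from cover(c,c), parent(c,g)
round 2: derive cover(j,j) via R1 from cover(j,f), parent(f,j)

yes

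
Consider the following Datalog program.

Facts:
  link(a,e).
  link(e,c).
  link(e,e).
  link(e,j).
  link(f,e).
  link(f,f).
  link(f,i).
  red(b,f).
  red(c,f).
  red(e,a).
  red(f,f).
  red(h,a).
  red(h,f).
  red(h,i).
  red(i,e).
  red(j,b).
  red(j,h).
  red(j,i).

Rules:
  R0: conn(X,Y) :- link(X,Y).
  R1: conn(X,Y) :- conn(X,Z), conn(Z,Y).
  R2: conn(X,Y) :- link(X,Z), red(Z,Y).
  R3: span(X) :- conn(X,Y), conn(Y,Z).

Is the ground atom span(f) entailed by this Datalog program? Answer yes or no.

round 1: derive conn(a,e) via R0 from link(a,e)
round 1: derive conn(e,c) via R0 from link(e,c)
round 1: derive conn(e,e) via R0 from link(e,e)
round 1: derive conn(e,j) via R0 from link(e,j)
round 1: derive conn(f,e) via R0 from link(f,e)
round 1: derive conn(f,f) via R0 from link(f,f)
round 1: derive conn(f,i) via R0 from link(f,i)
round 1: derive conn(a,a) via R2 from link(a,e), red(e,a)
round 1: derive conn(e,a) via R2 from link(e,e), red(e,a)
round 1: derive conn(e,b) via R2 from link(e,j), red(j,b)
round 1: derive conn(e,f) via R2 from link(e,c), red(c,f)
round 1: derive conn(e,h) via R2 from link(e,j), red(j,h)
round 1: derive conn(e,i) via R2 from link(e,j), red(j,i)
round 1: derive conn(f,a) via R2 from link(f,e), red(e,a)
round 2: derive conn(a,b) via R1 from conn(a,e), conn(e,b)
round 2: derive conn(a,c) via R1 from conn(a,e), conn(e,c)
round 2: derive conn(a,f) via R1 from conn(a,e), conn(e,f)
round 2: derive conn(a,h) via R1 from conn(a,e), conn(e,h)
round 2: derive conn(a,i) via R1 from conn(a,e), conn(e,i)
round 2: derive conn(a,j) via R1 from conn(a,e), conn(e,j)
round 2: derive conn(f,b) via R1 from conn(f,e), conn(e,b)
round 2: derive conn(f,c) via R1 from conn(f,e), conn(e,c)
round 2: derive conn(f,h) via R1 from conn(f,e), conn(e,h)
round 2: derive conn(f,j) via R1 from conn(f,e), conn(e,j)
round 2: derive span(a) via R3 from conn(a,a), conn(a,a)
round 2: derive span(e) via R3 from conn(e,a), conn(a,a)
round 2: derive span(f) via R3 from conn(f,a), conn(a,a)

yes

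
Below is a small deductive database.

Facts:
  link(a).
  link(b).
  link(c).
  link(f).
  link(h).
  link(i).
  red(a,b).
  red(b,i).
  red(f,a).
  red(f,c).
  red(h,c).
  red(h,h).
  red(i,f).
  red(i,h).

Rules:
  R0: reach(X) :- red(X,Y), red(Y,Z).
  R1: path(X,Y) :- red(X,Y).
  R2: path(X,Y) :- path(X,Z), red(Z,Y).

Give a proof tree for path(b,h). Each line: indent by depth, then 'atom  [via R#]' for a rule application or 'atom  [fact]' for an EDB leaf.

path(b,h)  [via R2]
  path(b,i)  [via R1]
    red(b,i)  [fact]
  red(i,h)  [fact]

round 1: derive path(a,b) via R1 from red(a,b)
round 1: derive path(b,i) via R1 from red(b,i)
round 1: derive path(f,a) via R1 from red(f,a)
round 1: derive path(f,c) via R1 from red(f,c)
round 1: derive path(h,c) via R1 from red(h,c)
round 1: derive path(h,h) via R1 from red(h,h)
round 1: derive path(i,f) via R1 from red(i,f)
round 1: derive path(i,h) via R1 from red(i,h)
round 2: derive path(a,i) via R2 from path(a,b), red(b,i)
round 2: derive path(b,f) via R2 from path(b,i), red(i,f)
round 2: derive path(b,h) via R2 from path(b,i), red(i,h)
round 2: derive path(f,b) via R2 from path(f,a), red(a,b)
round 2: derive path(i,a) via R2 from path(i,f), red(f,a)
round 2: derive path(i,c) via R2 from path(i,f), red(f,c)
round 3: derive path(a,f) via R2 from path(a,i), red(i,f)
round 3: derive path(a,h) via R2 from path(a,i), red(i,h)
round 3: derive path(b,a) via R2 from path(b,f), red(f,a)
round 3: derive path(b,c) via R2 from path(b,f), red(f,c)
round 3: derive path(f,i) via R2 from path(f,b), red(b,i)
round 3: derive path(i,b) via R2 from path(i,a), red(a,b)
round 4: derive path(a,a) via R2 from path(a,f), red(f,a)
round 4: derive path(a,c) via R2 from path(a,f), red(f,c)
round 4: derive path(b,b) via R2 from path(b,a), red(a,b)
round 4: derive path(f,f) via R2 from path(f,i), red(i,f)
round 4: derive path(f,h) via R2 from path(f,i), red(i,h)
round 4: derive path(i,i) via R2 from path(i,b), red(b,i)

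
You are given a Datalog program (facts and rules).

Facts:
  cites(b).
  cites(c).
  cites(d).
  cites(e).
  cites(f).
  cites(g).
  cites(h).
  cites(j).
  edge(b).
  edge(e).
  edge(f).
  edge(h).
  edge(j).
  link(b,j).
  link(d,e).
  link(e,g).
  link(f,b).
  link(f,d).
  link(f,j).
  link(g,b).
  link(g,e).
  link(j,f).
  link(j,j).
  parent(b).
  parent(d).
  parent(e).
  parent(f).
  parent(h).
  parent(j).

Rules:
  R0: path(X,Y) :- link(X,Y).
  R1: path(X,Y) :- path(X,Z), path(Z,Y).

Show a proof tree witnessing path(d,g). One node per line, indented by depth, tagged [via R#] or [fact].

path(d,g)  [via R1]
  path(d,e)  [via R0]
    link(d,e)  [fact]
  path(e,g)  [via R0]
    link(e,g)  [fact]

round 1: derive path(b,j) via R0 from link(b,j)
round 1: derive path(d,e) via R0 from link(d,e)
round 1: derive path(e,g) via R0 from link(e,g)
round 1: derive path(f,b) via R0 from link(f,b)
round 1: derive path(f,d) via R0 from link(f,d)
round 1: derive path(f,j) via R0 from link(f,j)
round 1: derive path(g,b) via R0 from link(g,b)
round 1: derive path(g,e) via R0 from link(g,e)
round 1: derive path(j,f) via R0 from link(j,f)
round 1: derive path(j,j) via R0 from link(j,j)
round 2: derive path(b,f) via R1 from path(b,j), path(j,f)
round 2: derive path(d,g) via R1 from path(d,e), path(e,g)
round 2: derive path(e,b) via R1 from path(e,g), path(g,b)
round 2: derive path(e,e) via R1 from path(e,g), path(g,e)
round 2: derive path(f,e) via R1 from path(f,d), path(d,e)
round 2: derive path(f,f) via R1 from path(f,j), path(j,f)
round 2: derive path(g,g) via R1 from path(g,e), path(e,g)
round 2: derive path(g,j) via R1 from path(g,b), path(b,j)
round 2: derive path(j,b) via R1 from path(j,f), path(f,b)
round 2: derive path(j,d) via R1 from path(j,f), path(f,d)
round 3: derive path(b,b) via R1 from path(b,f), path(f,b)
round 3: derive path(b,d) via R1 from path(b,f), path(f,d)
round 3: derive path(b,e) via R1 from path(b,f), path(f,e)
round 3: derive path(d,b) via R1 from path(d,e), path(e,b)
round 3: derive path(d,j) via R1 from path(d,g), path(g,j)
round 3: derive path(e,f) via R1 from path(e,b), path(b,f)
round 3: derive path(e,j) via R1 from path(e,b), path(b,j)
round 3: derive path(f,g) via R1 from path(f,d), path(d,g)
round 3: derive path(g,d) via R1 from path(g,j), path(j,d)
round 3: derive path(g,f) via R1 from path(g,b), path(b,f)
round 3: derive path(j,e) via R1 from path(j,d), path(d,e)
round 3: derive path(j,g) via R1 from path(j,d), path(d,g)
round 4: derive path(b,g) via R1 from path(b,d), path(d,g)
round 4: derive path(d,d) via R1 from path(d,b), path(b,d)
round 4: derive path(d,f) via R1 from path(d,b), path(b,f)
round 4: derive path(e,d) via R1 from path(e,b), path(b,d)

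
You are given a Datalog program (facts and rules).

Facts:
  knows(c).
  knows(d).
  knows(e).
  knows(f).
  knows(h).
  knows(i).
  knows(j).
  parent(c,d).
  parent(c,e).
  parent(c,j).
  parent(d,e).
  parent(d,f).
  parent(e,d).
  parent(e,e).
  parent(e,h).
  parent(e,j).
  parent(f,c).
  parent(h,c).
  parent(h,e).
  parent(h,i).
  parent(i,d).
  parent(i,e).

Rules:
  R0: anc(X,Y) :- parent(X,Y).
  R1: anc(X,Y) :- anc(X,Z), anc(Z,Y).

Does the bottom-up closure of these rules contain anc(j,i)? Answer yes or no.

round 1: derive anc(c,d) via R0 from parent(c,d)
round 1: derive anc(c,e) via R0 from parent(c,e)
round 1: derive anc(c,j) via R0 from parent(c,j)
round 1: derive anc(d,e) via R0 from parent(d,e)
round 1: derive anc(d,f) via R0 from parent(d,f)
round 1: derive anc(e,d) via R0 from parent(e,d)
round 1: derive anc(e,e) via R0 from parent(e,e)
round 1: derive anc(e,h) via R0 from parent(e,h)
round 1: derive anc(e,j) via R0 from parent(e,j)
round 1: derive anc(f,c) via R0 from parent(f,c)
round 1: derive anc(h,c) via R0 from parent(h,c)
round 1: derive anc(h,e) via R0 from parent(h,e)
round 1: derive anc(h,i) via R0 from parent(h,i)
round 1: derive anc(i,d) via R0 from parent(i,d)
round 1: derive anc(i,e) via R0 from parent(i,e)
round 2: derive anc(c,f) via R1 from anc(c,d), anc(d,f)
round 2: derive anc(c,h) via R1 from anc(c,e), anc(e,h)
round 2: derive anc(d,c) via R1 from anc(d,f), anc(f,c)
round 2: derive anc(d,d) via R1 from anc(d,e), anc(e,d)
round 2: derive anc(d,h) via R1 from anc(d,e), anc(e,h)
round 2: derive anc(d,j) via R1 from anc(d,e), anc(e,j)
round 2: derive anc(e,c) via R1 from anc(e,h), anc(h,c)
round 2: derive anc(e,f) via R1 from anc(e,d), anc(d,f)
round 2: derive anc(e,i) via R1 from anc(e,h), anc(h,i)
round 2: derive anc(f,d) via R1 from anc(f,c), anc(c,d)
round 2: derive anc(f,e) via R1 from anc(f,c), anc(c,e)
round 2: derive anc(f,j) via R1 from anc(f,c), anc(c,j)
round 2: derive anc(h,d) via R1 from anc(h,c), anc(c,d)
round 2: derive anc(h,h) via R1 from anc(h,e), anc(e,h)
round 2: derive anc(h,j) via R1 from anc(h,c), anc(c,j)
round 2: derive anc(i,f) via R1 from anc(i,d), anc(d,f)
round 2: derive anc(i,h) via R1 from anc(i,e), anc(e,h)
round 2: derive anc(i,j) via R1 from anc(i,e), anc(e,j)
round 3: derive anc(c,c) via R1 from anc(c,d), anc(d,c)
round 3: derive anc(c,i) via R1 from anc(c,e), anc(e,i)
round 3: derive anc(d,i) via R1 from anc(d,e), anc(e,i)
round 3: derive anc(f,f) via R1 from anc(f,c), anc(c,f)
round 3: derive anc(f,h) via R1 from anc(f,c), anc(c,h)
round 3: derive anc(f,i) via R1 from anc(f,e), anc(e,i)
round 3: derive anc(h,f) via R1 from anc(h,c), anc(c,f)
round 3: derive anc(i,c) via R1 from anc(i,d), anc(d,c)
round 3: derive anc(i,i) via R1 from anc(i,e), anc(e,i)

no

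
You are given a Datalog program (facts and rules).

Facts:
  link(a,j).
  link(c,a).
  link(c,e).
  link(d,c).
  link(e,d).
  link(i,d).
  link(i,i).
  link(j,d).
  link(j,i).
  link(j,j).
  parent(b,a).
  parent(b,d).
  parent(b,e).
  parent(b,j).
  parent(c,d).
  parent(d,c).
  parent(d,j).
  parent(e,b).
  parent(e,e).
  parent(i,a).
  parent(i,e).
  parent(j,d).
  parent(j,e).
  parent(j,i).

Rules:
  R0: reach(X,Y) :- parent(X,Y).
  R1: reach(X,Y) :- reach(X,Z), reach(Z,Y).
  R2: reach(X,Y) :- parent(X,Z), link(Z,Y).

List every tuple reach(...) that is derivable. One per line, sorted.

round 1: derive reach(b,a) via R0 from parent(b,a)
round 1: derive reach(b,d) via R0 from parent(b,d)
round 1: derive reach(b,e) via R0 from parent(b,e)
round 1: derive reach(b,j) via R0 from parent(b,j)
round 1: derive reach(c,d) via R0 from parent(c,d)
round 1: derive reach(d,c) via R0 from parent(d,c)
round 1: derive reach(d,j) via R0 from parent(d,j)
round 1: derive reach(e,b) via R0 from parent(e,b)
round 1: derive reach(e,e) via R0 from parent(e,e)
round 1: derive reach(i,a) via R0 from parent(i,a)
round 1: derive reach(i,e) via R0 from parent(i,e)
round 1: derive reach(j,d) via R0 from parent(j,d)
round 1: derive reach(j,e) via R0 from parent(j,e)
round 1: derive reach(j,i) via R0 from parent(j,i)
round 1: derive reach(b,c) via R2 from parent(b,d), link(d,c)
round 1: derive reach(b,i) via R2 from parent(b,j), link(j,i)
round 1: derive reach(c,c) via R2 from parent(c,d), link(d,c)
round 1: derive reach(d,a) via R2 from parent(d,c), link(c,a)
round 1: derive reach(d,d) via R2 from parent(d,j), link(j,d)
round 1: derive reach(d,e) via R2 from parent(d,c), link(c,e)
round 1: derive reach(d,i) via R2 from parent(d,j), link(j,i)
round 1: derive reach(e,d) via R2 from parent(e,e), link(e,d)
round 1: derive reach(i,d) via R2 from parent(i,e), link(e,d)
round 1: derive reach(i,j) via R2 from parent(i,a), link(a,j)
round 1: derive reach(j,c) via R2 from parent(j,d), link(d,c)
round 2: derive reach(b,b) via R1 from reach(b,e), reach(e,b)
round 2: derive reach(c,a) via R1 from reach(c,d), reach(d,a)
round 2: derive reach(c,e) via R1 from reach(c,d), reach(d,e)
round 2: derive reach(c,i) via R1 from reach(c,d), reach(d,i)
round 2: derive reach(c,j) via R1 from reach(c,d), reach(d,j)
round 2: derive reach(d,b) via R1 from reach(d,e), reach(e,b)
round 2: derive reach(e,a) via R1 from reach(e,b), reach(b,a)
round 2: derive reach(e,c) via R1 from reach(e,b), reach(b,c)
round 2: derive reach(e,i) via R1 from reach(e,b), reach(b,i)
round 2: derive reach(e,j) via R1 from reach(e,b), reach(b,j)
round 2: derive reach(i,b) via R1 from reach(i,e), reach(e,b)
round 2: derive reach(i,c) via R1 from reach(i,d), reach(d,c)
round 2: derive reach(i,i) via R1 from reach(i,d), reach(d,i)
round 2: derive reach(j,a) via R1 from reach(j,d), reach(d,a)
round 2: derive reach(j,b) via R1 from reach(j,e), reach(e,b)
round 2: derive reach(j,j) via R1 from reach(j,d), reach(d,j)
round 3: derive reach(c,b) via R1 from reach(c,d), reach(d,b)

reach(b,a)
reach(b,b)
reach(b,c)
reach(b,d)
reach(b,e)
reach(b,i)
reach(b,j)
reach(c,a)
reach(c,b)
reach(c,c)
reach(c,d)
reach(c,e)
reach(c,i)
reach(c,j)
reach(d,a)
reach(d,b)
reach(d,c)
reach(d,d)
reach(d,e)
reach(d,i)
reach(d,j)
reach(e,a)
reach(e,b)
reach(e,c)
reach(e,d)
reach(e,e)
reach(e,i)
reach(e,j)
reach(i,a)
reach(i,b)
reach(i,c)
reach(i,d)
reach(i,e)
reach(i,i)
reach(i,j)
reach(j,a)
reach(j,b)
reach(j,c)
reach(j,d)
reach(j,e)
reach(j,i)
reach(j,j)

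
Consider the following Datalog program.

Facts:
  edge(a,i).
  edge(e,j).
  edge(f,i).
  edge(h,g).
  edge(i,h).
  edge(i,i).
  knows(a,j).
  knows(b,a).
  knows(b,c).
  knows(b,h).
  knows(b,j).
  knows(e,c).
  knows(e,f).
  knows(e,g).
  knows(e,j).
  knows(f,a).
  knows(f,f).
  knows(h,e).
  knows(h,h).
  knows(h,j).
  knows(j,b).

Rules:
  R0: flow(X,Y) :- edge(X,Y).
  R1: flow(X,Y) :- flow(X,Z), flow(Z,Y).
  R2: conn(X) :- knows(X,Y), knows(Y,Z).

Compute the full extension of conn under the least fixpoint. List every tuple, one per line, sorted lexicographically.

conn(a)
conn(b)
conn(e)
conn(f)
conn(h)
conn(j)

round 1: derive conn(a) via R2 from knows(a,j), knows(j,b)
round 1: derive conn(b) via R2 from knows(b,a), knows(a,j)
round 1: derive conn(e) via R2 from knows(e,f), knows(f,a)
round 1: derive conn(f) via R2 from knows(f,a), knows(a,j)
round 1: derive conn(h) via R2 from knows(h,e), knows(e,c)
round 1: derive conn(j) via R2 from knows(j,b), knows(b,a)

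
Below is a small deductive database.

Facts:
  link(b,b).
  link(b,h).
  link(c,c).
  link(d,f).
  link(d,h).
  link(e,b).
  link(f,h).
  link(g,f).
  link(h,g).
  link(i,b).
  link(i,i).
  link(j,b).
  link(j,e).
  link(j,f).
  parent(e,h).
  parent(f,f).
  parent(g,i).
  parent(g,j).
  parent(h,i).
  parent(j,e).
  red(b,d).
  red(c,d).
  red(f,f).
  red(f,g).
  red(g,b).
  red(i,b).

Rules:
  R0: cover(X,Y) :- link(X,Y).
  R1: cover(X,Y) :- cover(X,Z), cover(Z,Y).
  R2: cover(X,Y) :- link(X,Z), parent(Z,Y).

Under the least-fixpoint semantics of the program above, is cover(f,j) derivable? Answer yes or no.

round 1: derive cover(b,b) via R0 from link(b,b)
round 1: derive cover(b,h) via R0 from link(b,h)
round 1: derive cover(c,c) via R0 from link(c,c)
round 1: derive cover(d,f) via R0 from link(d,f)
round 1: derive cover(d,h) via R0 from link(d,h)
round 1: derive cover(e,b) via R0 from link(e,b)
round 1: derive cover(f,h) via R0 from link(f,h)
round 1: derive cover(g,f) via R0 from link(g,f)
round 1: derive cover(h,g) via R0 from link(h,g)
round 1: derive cover(i,b) via R0 from link(i,b)
round 1: derive cover(i,i) via R0 from link(i,i)
round 1: derive cover(j,b) via R0 from link(j,b)
round 1: derive cover(j,e) via R0 from link(j,e)
round 1: derive cover(j,f) via R0 from link(j,f)
round 1: derive cover(b,i) via R2 from link(b,h), parent(h,i)
round 1: derive cover(d,i) via R2 from link(d,h), parent(h,i)
round 1: derive cover(f,i) via R2 from link(f,h), parent(h,i)
round 1: derive cover(h,i) via R2 from link(h,g), parent(g,i)
round 1: derive cover(h,j) via R2 from link(h,g), parent(g,j)
round 1: derive cover(j,h) via R2 from link(j,e), parent(e,h)
round 2: derive cover(b,g) via R1 from cover(b,h), cover(h,g)
round 2: derive cover(b,j) via R1 from cover(b,h), cover(h,j)
round 2: derive cover(d,b) via R1 from cover(d,i), cover(i,b)
round 2: derive cover(d,g) via R1 from cover(d,h), cover(h,g)
round 2: derive cover(d,j) via R1 from cover(d,h), cover(h,j)
round 2: derive cover(e,h) via R1 from cover(e,b), cover(b,h)
round 2: derive cover(e,i) via R1 from cover(e,b), cover(b,i)
round 2: derive cover(f,b) via R1 from cover(f,i), cover(i,b)
round 2: derive cover(f,g) via R1 from cover(f,h), cover(h,g)
round 2: derive cover(f,j) via R1 from cover(f,h), cover(h,j)
round 2: derive cover(g,h) via R1 from cover(g,f), cover(f,h)
round 2: derive cover(g,i) via R1 from cover(g,f), cover(f,i)
round 2: derive cover(h,b) via R1 from cover(h,i), cover(i,b)
round 2: derive cover(h,e) via R1 from cover(h,j), cover(j,e)
round 2: derive cover(h,f) via R1 from cover(h,g), cover(g,f)
round 2: derive cover(h,h) via R1 from cover(h,j), cover(j,h)
round 2: derive cover(i,h) via R1 from cover(i,b), cover(b,h)
round 2: derive cover(j,g) via R1 from cover(j,h), cover(h,g)
round 2: derive cover(j,i) via R1 from cover(j,b), cover(b,i)
round 2: derive cover(j,j) via R1 from cover(j,h), cover(h,j)
round 3: derive cover(b,e) via R1 from cover(b,h), cover(h,e)
round 3: derive cover(b,f) via R1 from cover(b,g), cover(g,f)
round 3: derive cover(d,e) via R1 from cover(d,h), cover(h,e)
round 3: derive cover(e,e) via R1 from cover(e,h), cover(h,e)
round 3: derive cover(e,f) via R1 from cover(e,h), cover(h,f)
round 3: derive cover(e,g) via R1 from cover(e,b), cover(b,g)
round 3: derive cover(e,j) via R1 from cover(e,b), cover(b,j)
round 3: derive cover(f,e) via R1 from cover(f,h), cover(h,e)
round 3: derive cover(f,f) via R1 from cover(f,g), cover(g,f)
round 3: derive cover(g,b) via R1 from cover(g,f), cover(f,b)
round 3: derive cover(g,e) via R1 from cover(g,h), cover(h,e)
round 3: derive cover(g,g) via R1 from cover(g,f), cover(f,g)
round 3: derive cover(g,j) via R1 from cover(g,f), cover(f,j)
round 3: derive cover(i,e) via R1 from cover(i,h), cover(h,e)
round 3: derive cover(i,f) via R1 from cover(i,h), cover(h,f)
round 3: derive cover(i,g) via R1 from cover(i,b), cover(b,g)
round 3: derive cover(i,j) via R1 from cover(i,b), cover(b,j)

yes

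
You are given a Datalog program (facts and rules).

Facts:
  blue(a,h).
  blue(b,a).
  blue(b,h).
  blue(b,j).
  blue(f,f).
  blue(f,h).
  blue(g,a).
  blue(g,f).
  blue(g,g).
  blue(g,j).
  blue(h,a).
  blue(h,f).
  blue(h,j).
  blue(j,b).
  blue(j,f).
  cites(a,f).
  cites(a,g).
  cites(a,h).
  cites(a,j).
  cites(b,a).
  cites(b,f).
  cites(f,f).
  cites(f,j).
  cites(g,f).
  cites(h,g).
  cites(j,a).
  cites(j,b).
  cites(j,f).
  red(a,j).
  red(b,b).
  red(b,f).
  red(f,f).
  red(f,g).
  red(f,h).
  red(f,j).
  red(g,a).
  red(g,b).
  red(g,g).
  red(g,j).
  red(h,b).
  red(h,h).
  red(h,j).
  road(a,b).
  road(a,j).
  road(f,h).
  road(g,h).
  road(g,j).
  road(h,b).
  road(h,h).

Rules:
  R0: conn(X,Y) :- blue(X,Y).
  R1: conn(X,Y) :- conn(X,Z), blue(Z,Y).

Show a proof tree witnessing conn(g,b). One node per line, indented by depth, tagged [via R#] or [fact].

round 1: derive conn(a,h) via R0 from blue(a,h)
round 1: derive conn(b,a) via R0 from blue(b,a)
round 1: derive conn(b,h) via R0 from blue(b,h)
round 1: derive conn(b,j) via R0 from blue(b,j)
round 1: derive conn(f,f) via R0 from blue(f,f)
round 1: derive conn(f,h) via R0 from blue(f,h)
round 1: derive conn(g,a) via R0 from blue(g,a)
round 1: derive conn(g,f) via R0 from blue(g,f)
round 1: derive conn(g,g) via R0 from blue(g,g)
round 1: derive conn(g,j) via R0 from blue(g,j)
round 1: derive conn(h,a) via R0 from blue(h,a)
round 1: derive conn(h,f) via R0 from blue(h,f)
round 1: derive conn(h,j) via R0 from blue(h,j)
round 1: derive conn(j,b) via R0 from blue(j,b)
round 1: derive conn(j,f) via R0 from blue(j,f)
round 2: derive conn(a,a) via R1 from conn(a,h), blue(h,a)
round 2: derive conn(a,f) via R1 from conn(a,h), blue(h,f)
round 2: derive conn(a,j) via R1 from conn(a,h), blue(h,j)
round 2: derive conn(b,b) via R1 from conn(b,j), blue(j,b)
round 2: derive conn(b,f) via R1 from conn(b,h), blue(h,f)
round 2: derive conn(f,a) via R1 from conn(f,h), blue(h,a)
round 2: derive conn(f,j) via R1 from conn(f,h), blue(h,j)
round 2: derive conn(g,b) via R1 from conn(g,j), blue(j,b)
round 2: derive conn(g,h) via R1 from conn(g,a), blue(a,h)
round 2: derive conn(h,b) via R1 from conn(h,j), blue(j,b)
round 2: derive conn(h,h) via R1 from conn(h,a), blue(a,h)
round 2: derive conn(j,a) via R1 from conn(j,b), blue(b,a)
round 2: derive conn(j,h) via R1 from conn(j,b), blue(b,h)
round 2: derive conn(j,j) via R1 from conn(j,b), blue(b,j)
round 3: derive conn(a,b) via R1 from conn(a,j), blue(j,b)
round 3: derive conn(f,b) via R1 from conn(f,j), blue(j,b)

conn(g,b)  [via R1]
  conn(g,j)  [via R0]
    blue(g,j)  [fact]
  blue(j,b)  [fact]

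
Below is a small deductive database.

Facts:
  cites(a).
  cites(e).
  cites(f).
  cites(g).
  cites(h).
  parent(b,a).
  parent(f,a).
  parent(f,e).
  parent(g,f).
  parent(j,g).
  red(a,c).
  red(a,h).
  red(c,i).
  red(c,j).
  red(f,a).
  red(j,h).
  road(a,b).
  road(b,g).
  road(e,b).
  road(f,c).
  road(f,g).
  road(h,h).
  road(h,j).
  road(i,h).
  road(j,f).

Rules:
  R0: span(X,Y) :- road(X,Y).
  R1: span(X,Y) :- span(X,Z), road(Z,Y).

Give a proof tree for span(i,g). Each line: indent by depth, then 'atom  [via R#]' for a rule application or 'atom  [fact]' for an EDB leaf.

round 1: derive span(a,b) via R0 from road(a,b)
round 1: derive span(b,g) via R0 from road(b,g)
round 1: derive span(e,b) via R0 from road(e,b)
round 1: derive span(f,c) via R0 from road(f,c)
round 1: derive span(f,g) via R0 from road(f,g)
round 1: derive span(h,h) via R0 from road(h,h)
round 1: derive span(h,j) via R0 from road(h,j)
round 1: derive span(i,h) via R0 from road(i,h)
round 1: derive span(j,f) via R0 from road(j,f)
round 2: derive span(a,g) via R1 from span(a,b), road(b,g)
round 2: derive span(e,g) via R1 from span(e,b), road(b,g)
round 2: derive span(h,f) via R1 from span(h,j), road(j,f)
round 2: derive span(i,j) via R1 from span(i,h), road(h,j)
round 2: derive span(j,c) via R1 from span(j,f), road(f,c)
round 2: derive span(j,g) via R1 from span(j,f), road(f,g)
round 3: derive span(h,c) via R1 from span(h,f), road(f,c)
round 3: derive span(h,g) via R1 from span(h,f), road(f,g)
round 3: derive span(i,f) via R1 from span(i,j), road(j,f)
round 4: derive span(i,c) via R1 from span(i,f), road(f,c)
round 4: derive span(i,g) via R1 from span(i,f), road(f,g)

span(i,g)  [via R1]
  span(i,f)  [via R1]
    span(i,j)  [via R1]
      span(i,h)  [via R0]
        road(i,h)  [fact]
      road(h,j)  [fact]
    road(j,f)  [fact]
  road(f,g)  [fact]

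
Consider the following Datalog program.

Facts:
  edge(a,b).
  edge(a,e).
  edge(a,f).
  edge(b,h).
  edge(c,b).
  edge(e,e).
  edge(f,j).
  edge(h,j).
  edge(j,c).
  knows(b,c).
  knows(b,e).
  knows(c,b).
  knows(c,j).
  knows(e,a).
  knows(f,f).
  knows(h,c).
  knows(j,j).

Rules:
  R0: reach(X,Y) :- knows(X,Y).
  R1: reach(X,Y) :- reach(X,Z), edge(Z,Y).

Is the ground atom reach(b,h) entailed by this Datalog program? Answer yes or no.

round 1: derive reach(b,c) via R0 from knows(b,c)
round 1: derive reach(b,e) via R0 from knows(b,e)
round 1: derive reach(c,b) via R0 from knows(c,b)
round 1: derive reach(c,j) via R0 from knows(c,j)
round 1: derive reach(e,a) via R0 from knows(e,a)
round 1: derive reach(f,f) via R0 from knows(f,f)
round 1: derive reach(h,c) via R0 from knows(h,c)
round 1: derive reach(j,j) via R0 from knows(j,j)
round 2: derive reach(b,b) via R1 from reach(b,c), edge(c,b)
round 2: derive reach(c,c) via R1 from reach(c,j), edge(j,c)
round 2: derive reach(c,h) via R1 from reach(c,b), edge(b,h)
round 2: derive reach(e,b) via R1 from reach(e,a), edge(a,b)
round 2: derive reach(e,e) via R1 from reach(e,a), edge(a,e)
round 2: derive reach(e,f) via R1 from reach(e,a), edge(a,f)
round 2: derive reach(f,j) via R1 from reach(f,f), edge(f,j)
round 2: derive reach(h,b) via R1 from reach(h,c), edge(c,b)
round 2: derive reach(j,c) via R1 from reach(j,j), edge(j,c)
round 3: derive reach(b,h) via R1 from reach(b,b), edge(b,h)
round 3: derive reach(e,h) via R1 from reach(e,b), edge(b,h)
round 3: derive reach(e,j) via R1 from reach(e,f), edge(f,j)
round 3: derive reach(f,c) via R1 from reach(f,j), edge(j,c)
round 3: derive reach(h,h) via R1 from reach(h,b), edge(b,h)
round 3: derive reach(j,b) via R1 from reach(j,c), edge(c,b)
round 4: derive reach(b,j) via R1 from reach(b,h), edge(h,j)
round 4: derive reach(e,c) via R1 from reach(e,j), edge(j,c)
round 4: derive reach(f,b) via R1 from reach(f,c), edge(c,b)
round 4: derive reach(h,j) via R1 from reach(h,h), edge(h,j)
round 4: derive reach(j,h) via R1 from reach(j,b), edge(b,h)
round 5: derive reach(f,h) via R1 from reach(f,b), edge(b,h)

yes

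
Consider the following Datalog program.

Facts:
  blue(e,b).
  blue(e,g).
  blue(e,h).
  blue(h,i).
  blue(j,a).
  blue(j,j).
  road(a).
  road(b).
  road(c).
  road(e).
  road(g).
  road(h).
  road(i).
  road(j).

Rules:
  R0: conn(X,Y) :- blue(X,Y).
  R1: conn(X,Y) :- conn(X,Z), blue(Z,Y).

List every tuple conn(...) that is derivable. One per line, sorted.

conn(e,b)
conn(e,g)
conn(e,h)
conn(e,i)
conn(h,i)
conn(j,a)
conn(j,j)

round 1: derive conn(e,b) via R0 from blue(e,b)
round 1: derive conn(e,g) via R0 from blue(e,g)
round 1: derive conn(e,h) via R0 from blue(e,h)
round 1: derive conn(h,i) via R0 from blue(h,i)
round 1: derive conn(j,a) via R0 from blue(j,a)
round 1: derive conn(j,j) via R0 from blue(j,j)
round 2: derive conn(e,i) via R1 from conn(e,h), blue(h,i)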